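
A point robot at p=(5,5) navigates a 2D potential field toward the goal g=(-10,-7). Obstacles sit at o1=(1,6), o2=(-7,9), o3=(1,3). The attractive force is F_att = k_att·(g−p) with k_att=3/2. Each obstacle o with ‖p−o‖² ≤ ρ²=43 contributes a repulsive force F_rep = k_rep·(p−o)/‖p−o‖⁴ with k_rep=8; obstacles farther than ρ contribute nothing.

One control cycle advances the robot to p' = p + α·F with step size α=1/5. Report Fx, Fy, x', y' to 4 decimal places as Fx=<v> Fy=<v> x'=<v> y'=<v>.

F_att = 3/2·(g−p) = 3/2·(-15,-12) = (-22.5000,-18.0000)
o1: d²=17 ≤ ρ²=43; F_rep = 8·(4,-1)/17² = (0.1107,-0.0277)
o2: d²=160 > ρ²=43 → inactive
o3: d²=20 ≤ ρ²=43; F_rep = 8·(4,2)/20² = (0.0800,0.0400)
F = F_att + ΣF_rep = (-22.3093,-17.9877)
p' = p + 1/5·F = (0.5381,1.4025)

Fx=-22.3093 Fy=-17.9877 x'=0.5381 y'=1.4025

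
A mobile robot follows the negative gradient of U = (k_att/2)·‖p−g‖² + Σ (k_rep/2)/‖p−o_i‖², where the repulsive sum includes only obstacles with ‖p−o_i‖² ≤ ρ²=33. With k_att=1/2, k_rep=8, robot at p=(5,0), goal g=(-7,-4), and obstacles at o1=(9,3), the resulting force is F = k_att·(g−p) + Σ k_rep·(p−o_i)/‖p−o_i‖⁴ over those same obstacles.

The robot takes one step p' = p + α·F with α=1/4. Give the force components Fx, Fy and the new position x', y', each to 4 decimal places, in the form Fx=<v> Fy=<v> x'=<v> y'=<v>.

F_att = 1/2·(g−p) = 1/2·(-12,-4) = (-6.0000,-2.0000)
o1: d²=25 ≤ ρ²=33; F_rep = 8·(-4,-3)/25² = (-0.0512,-0.0384)
F = F_att + ΣF_rep = (-6.0512,-2.0384)
p' = p + 1/4·F = (3.4872,-0.5096)

Fx=-6.0512 Fy=-2.0384 x'=3.4872 y'=-0.5096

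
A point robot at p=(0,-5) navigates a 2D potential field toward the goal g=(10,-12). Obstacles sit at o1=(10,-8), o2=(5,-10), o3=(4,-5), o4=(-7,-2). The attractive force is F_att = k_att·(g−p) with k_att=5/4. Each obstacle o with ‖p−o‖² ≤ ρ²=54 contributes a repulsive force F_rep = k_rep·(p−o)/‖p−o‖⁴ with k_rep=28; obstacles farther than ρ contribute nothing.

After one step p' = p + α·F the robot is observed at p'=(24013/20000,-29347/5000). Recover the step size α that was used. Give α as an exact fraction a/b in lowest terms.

F_att = 5/4·(g−p) = 5/4·(10,-7) = (12.5000,-8.7500)
o1: d²=109 > ρ²=54 → inactive
o2: d²=50 ≤ ρ²=54; F_rep = 28·(-5,5)/50² = (-0.0560,0.0560)
o3: d²=16 ≤ ρ²=54; F_rep = 28·(-4,0)/16² = (-0.4375,0.0000)
o4: d²=58 > ρ²=54 → inactive
F = F_att + ΣF_rep = (12.0065,-8.6940)
Δp = p'−p = (1.2006,-0.8694); α = Δx/Fx = (24013/20000) / (24013/2000) = 1/10
check: Δy/Fy = (-4347/5000) / (-4347/500) = 1/10 ✓

α = 1/10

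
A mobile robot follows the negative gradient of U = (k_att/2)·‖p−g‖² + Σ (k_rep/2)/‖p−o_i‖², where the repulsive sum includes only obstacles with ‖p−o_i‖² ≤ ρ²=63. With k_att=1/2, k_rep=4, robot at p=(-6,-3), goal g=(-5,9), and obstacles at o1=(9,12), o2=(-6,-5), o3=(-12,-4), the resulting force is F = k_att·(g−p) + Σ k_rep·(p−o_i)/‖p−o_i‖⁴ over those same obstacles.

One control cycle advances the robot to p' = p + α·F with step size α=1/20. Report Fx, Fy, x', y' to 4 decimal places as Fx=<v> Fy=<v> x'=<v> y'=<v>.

Fx=0.5175 Fy=6.5029 x'=-5.9741 y'=-2.6749

F_att = 1/2·(g−p) = 1/2·(1,12) = (0.5000,6.0000)
o1: d²=450 > ρ²=63 → inactive
o2: d²=4 ≤ ρ²=63; F_rep = 4·(0,2)/4² = (0.0000,0.5000)
o3: d²=37 ≤ ρ²=63; F_rep = 4·(6,1)/37² = (0.0175,0.0029)
F = F_att + ΣF_rep = (0.5175,6.5029)
p' = p + 1/20·F = (-5.9741,-2.6749)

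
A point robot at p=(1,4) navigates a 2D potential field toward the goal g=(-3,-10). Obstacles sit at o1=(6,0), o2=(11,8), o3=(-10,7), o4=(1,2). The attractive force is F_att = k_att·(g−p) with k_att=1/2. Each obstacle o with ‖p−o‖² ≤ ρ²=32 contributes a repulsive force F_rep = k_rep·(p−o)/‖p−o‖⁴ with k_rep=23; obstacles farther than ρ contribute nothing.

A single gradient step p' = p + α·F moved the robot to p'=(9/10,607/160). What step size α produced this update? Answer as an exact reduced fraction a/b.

α = 1/20

F_att = 1/2·(g−p) = 1/2·(-4,-14) = (-2.0000,-7.0000)
o1: d²=41 > ρ²=32 → inactive
o2: d²=116 > ρ²=32 → inactive
o3: d²=130 > ρ²=32 → inactive
o4: d²=4 ≤ ρ²=32; F_rep = 23·(0,2)/4² = (0.0000,2.8750)
F = F_att + ΣF_rep = (-2.0000,-4.1250)
Δp = p'−p = (-0.1000,-0.2062); α = Δx/Fx = (-1/10) / (-2) = 1/20
check: Δy/Fy = (-33/160) / (-33/8) = 1/20 ✓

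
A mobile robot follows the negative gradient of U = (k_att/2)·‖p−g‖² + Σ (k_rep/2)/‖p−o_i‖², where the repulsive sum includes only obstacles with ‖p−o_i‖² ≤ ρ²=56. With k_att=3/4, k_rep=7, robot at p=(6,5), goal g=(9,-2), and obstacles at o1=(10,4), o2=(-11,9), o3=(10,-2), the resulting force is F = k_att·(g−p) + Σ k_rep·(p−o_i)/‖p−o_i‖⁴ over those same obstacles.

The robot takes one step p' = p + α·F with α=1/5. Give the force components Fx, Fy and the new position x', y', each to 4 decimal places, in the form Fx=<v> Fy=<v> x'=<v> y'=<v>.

Fx=2.1531 Fy=-5.2258 x'=6.4306 y'=3.9548

F_att = 3/4·(g−p) = 3/4·(3,-7) = (2.2500,-5.2500)
o1: d²=17 ≤ ρ²=56; F_rep = 7·(-4,1)/17² = (-0.0969,0.0242)
o2: d²=305 > ρ²=56 → inactive
o3: d²=65 > ρ²=56 → inactive
F = F_att + ΣF_rep = (2.1531,-5.2258)
p' = p + 1/5·F = (6.4306,3.9548)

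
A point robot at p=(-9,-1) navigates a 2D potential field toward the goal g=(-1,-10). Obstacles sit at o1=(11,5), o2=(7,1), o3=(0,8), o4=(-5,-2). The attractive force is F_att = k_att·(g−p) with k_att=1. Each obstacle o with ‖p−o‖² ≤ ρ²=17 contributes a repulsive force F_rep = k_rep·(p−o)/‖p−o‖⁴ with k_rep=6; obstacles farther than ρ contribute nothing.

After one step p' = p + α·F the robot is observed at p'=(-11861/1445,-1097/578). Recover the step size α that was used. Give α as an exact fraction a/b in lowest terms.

α = 1/10

F_att = 1·(g−p) = 1·(8,-9) = (8.0000,-9.0000)
o1: d²=436 > ρ²=17 → inactive
o2: d²=260 > ρ²=17 → inactive
o3: d²=162 > ρ²=17 → inactive
o4: d²=17 ≤ ρ²=17; F_rep = 6·(-4,1)/17² = (-0.0830,0.0208)
F = F_att + ΣF_rep = (7.9170,-8.9792)
Δp = p'−p = (0.7917,-0.8979); α = Δx/Fx = (1144/1445) / (2288/289) = 1/10
check: Δy/Fy = (-519/578) / (-2595/289) = 1/10 ✓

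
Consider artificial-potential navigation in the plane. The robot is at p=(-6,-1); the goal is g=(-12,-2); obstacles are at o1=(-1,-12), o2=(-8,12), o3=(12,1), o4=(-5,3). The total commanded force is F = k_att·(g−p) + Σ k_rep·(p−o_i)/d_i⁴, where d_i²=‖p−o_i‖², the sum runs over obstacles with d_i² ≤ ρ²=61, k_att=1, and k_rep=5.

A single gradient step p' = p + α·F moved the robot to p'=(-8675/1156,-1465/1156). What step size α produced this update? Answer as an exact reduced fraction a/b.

α = 1/4

F_att = 1·(g−p) = 1·(-6,-1) = (-6.0000,-1.0000)
o1: d²=146 > ρ²=61 → inactive
o2: d²=173 > ρ²=61 → inactive
o3: d²=328 > ρ²=61 → inactive
o4: d²=17 ≤ ρ²=61; F_rep = 5·(-1,-4)/17² = (-0.0173,-0.0692)
F = F_att + ΣF_rep = (-6.0173,-1.0692)
Δp = p'−p = (-1.5043,-0.2673); α = Δx/Fx = (-1739/1156) / (-1739/289) = 1/4
check: Δy/Fy = (-309/1156) / (-309/289) = 1/4 ✓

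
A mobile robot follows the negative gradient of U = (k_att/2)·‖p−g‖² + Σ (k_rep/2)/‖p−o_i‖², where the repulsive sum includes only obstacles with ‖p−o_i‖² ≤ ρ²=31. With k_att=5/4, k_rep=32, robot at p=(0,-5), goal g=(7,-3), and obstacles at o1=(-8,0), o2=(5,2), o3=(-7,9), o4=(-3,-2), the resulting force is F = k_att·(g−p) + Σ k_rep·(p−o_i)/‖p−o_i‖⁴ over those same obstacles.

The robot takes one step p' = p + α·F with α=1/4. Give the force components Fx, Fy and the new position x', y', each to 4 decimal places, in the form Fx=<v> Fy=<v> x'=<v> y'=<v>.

Fx=9.0463 Fy=2.2037 x'=2.2616 y'=-4.4491

F_att = 5/4·(g−p) = 5/4·(7,2) = (8.7500,2.5000)
o1: d²=89 > ρ²=31 → inactive
o2: d²=74 > ρ²=31 → inactive
o3: d²=245 > ρ²=31 → inactive
o4: d²=18 ≤ ρ²=31; F_rep = 32·(3,-3)/18² = (0.2963,-0.2963)
F = F_att + ΣF_rep = (9.0463,2.2037)
p' = p + 1/4·F = (2.2616,-4.4491)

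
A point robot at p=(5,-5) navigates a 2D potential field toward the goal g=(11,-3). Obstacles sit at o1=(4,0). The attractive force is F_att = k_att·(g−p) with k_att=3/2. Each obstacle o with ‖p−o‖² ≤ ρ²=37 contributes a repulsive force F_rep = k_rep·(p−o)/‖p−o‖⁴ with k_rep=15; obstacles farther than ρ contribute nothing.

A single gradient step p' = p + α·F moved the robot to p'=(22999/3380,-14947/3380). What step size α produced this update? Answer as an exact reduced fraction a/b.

α = 1/5

F_att = 3/2·(g−p) = 3/2·(6,2) = (9.0000,3.0000)
o1: d²=26 ≤ ρ²=37; F_rep = 15·(1,-5)/26² = (0.0222,-0.1109)
F = F_att + ΣF_rep = (9.0222,2.8891)
Δp = p'−p = (1.8044,0.5778); α = Δx/Fx = (6099/3380) / (6099/676) = 1/5
check: Δy/Fy = (1953/3380) / (1953/676) = 1/5 ✓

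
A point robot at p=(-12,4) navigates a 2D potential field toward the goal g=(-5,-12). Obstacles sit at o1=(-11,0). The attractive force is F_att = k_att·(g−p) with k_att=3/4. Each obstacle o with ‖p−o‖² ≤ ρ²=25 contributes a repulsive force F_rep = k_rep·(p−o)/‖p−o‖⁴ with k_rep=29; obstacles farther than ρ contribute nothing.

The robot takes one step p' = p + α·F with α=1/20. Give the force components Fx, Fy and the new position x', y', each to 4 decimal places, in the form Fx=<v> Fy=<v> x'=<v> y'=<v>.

F_att = 3/4·(g−p) = 3/4·(7,-16) = (5.2500,-12.0000)
o1: d²=17 ≤ ρ²=25; F_rep = 29·(-1,4)/17² = (-0.1003,0.4014)
F = F_att + ΣF_rep = (5.1497,-11.5986)
p' = p + 1/20·F = (-11.7425,3.4201)

Fx=5.1497 Fy=-11.5986 x'=-11.7425 y'=3.4201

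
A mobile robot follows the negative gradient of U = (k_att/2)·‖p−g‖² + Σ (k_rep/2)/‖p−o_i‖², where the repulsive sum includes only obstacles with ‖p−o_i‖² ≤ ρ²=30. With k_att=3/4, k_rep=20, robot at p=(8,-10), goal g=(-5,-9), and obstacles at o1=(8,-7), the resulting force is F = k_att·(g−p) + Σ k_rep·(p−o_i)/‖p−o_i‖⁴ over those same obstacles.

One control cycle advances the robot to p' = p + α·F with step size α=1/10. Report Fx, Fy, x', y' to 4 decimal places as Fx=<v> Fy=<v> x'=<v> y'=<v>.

F_att = 3/4·(g−p) = 3/4·(-13,1) = (-9.7500,0.7500)
o1: d²=9 ≤ ρ²=30; F_rep = 20·(0,-3)/9² = (0.0000,-0.7407)
F = F_att + ΣF_rep = (-9.7500,0.0093)
p' = p + 1/10·F = (7.0250,-9.9991)

Fx=-9.7500 Fy=0.0093 x'=7.0250 y'=-9.9991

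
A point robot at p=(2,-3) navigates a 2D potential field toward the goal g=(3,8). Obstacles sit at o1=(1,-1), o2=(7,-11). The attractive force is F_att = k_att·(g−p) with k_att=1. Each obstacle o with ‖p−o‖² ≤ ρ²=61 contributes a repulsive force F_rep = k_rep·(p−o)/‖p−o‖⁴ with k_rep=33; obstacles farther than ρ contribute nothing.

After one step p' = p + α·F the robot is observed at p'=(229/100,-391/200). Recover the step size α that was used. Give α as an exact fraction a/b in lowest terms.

α = 1/8

F_att = 1·(g−p) = 1·(1,11) = (1.0000,11.0000)
o1: d²=5 ≤ ρ²=61; F_rep = 33·(1,-2)/5² = (1.3200,-2.6400)
o2: d²=89 > ρ²=61 → inactive
F = F_att + ΣF_rep = (2.3200,8.3600)
Δp = p'−p = (0.2900,1.0450); α = Δx/Fx = (29/100) / (58/25) = 1/8
check: Δy/Fy = (209/200) / (209/25) = 1/8 ✓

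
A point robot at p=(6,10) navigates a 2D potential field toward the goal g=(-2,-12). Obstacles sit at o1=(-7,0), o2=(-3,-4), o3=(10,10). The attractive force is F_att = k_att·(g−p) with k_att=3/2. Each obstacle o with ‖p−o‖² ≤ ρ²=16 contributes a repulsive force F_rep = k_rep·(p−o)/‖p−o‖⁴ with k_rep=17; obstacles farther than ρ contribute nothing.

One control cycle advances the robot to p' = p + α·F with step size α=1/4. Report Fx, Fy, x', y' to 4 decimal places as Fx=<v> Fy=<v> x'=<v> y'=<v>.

Fx=-12.2656 Fy=-33.0000 x'=2.9336 y'=1.7500

F_att = 3/2·(g−p) = 3/2·(-8,-22) = (-12.0000,-33.0000)
o1: d²=269 > ρ²=16 → inactive
o2: d²=277 > ρ²=16 → inactive
o3: d²=16 ≤ ρ²=16; F_rep = 17·(-4,0)/16² = (-0.2656,0.0000)
F = F_att + ΣF_rep = (-12.2656,-33.0000)
p' = p + 1/4·F = (2.9336,1.7500)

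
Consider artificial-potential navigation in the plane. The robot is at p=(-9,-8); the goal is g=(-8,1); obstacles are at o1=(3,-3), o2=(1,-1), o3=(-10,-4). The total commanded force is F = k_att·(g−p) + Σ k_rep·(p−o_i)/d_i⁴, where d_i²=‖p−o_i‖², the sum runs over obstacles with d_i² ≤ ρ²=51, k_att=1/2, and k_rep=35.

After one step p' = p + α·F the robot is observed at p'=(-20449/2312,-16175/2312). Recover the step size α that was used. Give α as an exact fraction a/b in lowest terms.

F_att = 1/2·(g−p) = 1/2·(1,9) = (0.5000,4.5000)
o1: d²=169 > ρ²=51 → inactive
o2: d²=149 > ρ²=51 → inactive
o3: d²=17 ≤ ρ²=51; F_rep = 35·(1,-4)/17² = (0.1211,-0.4844)
F = F_att + ΣF_rep = (0.6211,4.0156)
Δp = p'−p = (0.1553,1.0039); α = Δx/Fx = (359/2312) / (359/578) = 1/4
check: Δy/Fy = (2321/2312) / (2321/578) = 1/4 ✓

α = 1/4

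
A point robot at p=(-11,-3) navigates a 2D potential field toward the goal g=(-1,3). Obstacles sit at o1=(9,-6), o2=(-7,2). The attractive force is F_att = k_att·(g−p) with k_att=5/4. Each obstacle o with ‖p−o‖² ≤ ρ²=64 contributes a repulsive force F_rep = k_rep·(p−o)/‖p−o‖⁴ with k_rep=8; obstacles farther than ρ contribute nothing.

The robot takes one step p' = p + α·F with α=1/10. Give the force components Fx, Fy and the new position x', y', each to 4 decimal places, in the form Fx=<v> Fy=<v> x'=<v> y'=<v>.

Fx=12.4810 Fy=7.4762 x'=-9.7519 y'=-2.2524

F_att = 5/4·(g−p) = 5/4·(10,6) = (12.5000,7.5000)
o1: d²=409 > ρ²=64 → inactive
o2: d²=41 ≤ ρ²=64; F_rep = 8·(-4,-5)/41² = (-0.0190,-0.0238)
F = F_att + ΣF_rep = (12.4810,7.4762)
p' = p + 1/10·F = (-9.7519,-2.2524)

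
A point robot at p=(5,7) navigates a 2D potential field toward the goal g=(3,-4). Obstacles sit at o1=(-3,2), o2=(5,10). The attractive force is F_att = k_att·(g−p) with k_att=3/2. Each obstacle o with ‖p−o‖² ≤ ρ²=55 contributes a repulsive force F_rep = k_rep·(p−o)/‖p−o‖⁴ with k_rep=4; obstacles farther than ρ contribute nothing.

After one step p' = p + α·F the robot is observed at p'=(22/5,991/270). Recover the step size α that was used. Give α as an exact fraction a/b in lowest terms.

F_att = 3/2·(g−p) = 3/2·(-2,-11) = (-3.0000,-16.5000)
o1: d²=89 > ρ²=55 → inactive
o2: d²=9 ≤ ρ²=55; F_rep = 4·(0,-3)/9² = (0.0000,-0.1481)
F = F_att + ΣF_rep = (-3.0000,-16.6481)
Δp = p'−p = (-0.6000,-3.3296); α = Δx/Fx = (-3/5) / (-3) = 1/5
check: Δy/Fy = (-899/270) / (-899/54) = 1/5 ✓

α = 1/5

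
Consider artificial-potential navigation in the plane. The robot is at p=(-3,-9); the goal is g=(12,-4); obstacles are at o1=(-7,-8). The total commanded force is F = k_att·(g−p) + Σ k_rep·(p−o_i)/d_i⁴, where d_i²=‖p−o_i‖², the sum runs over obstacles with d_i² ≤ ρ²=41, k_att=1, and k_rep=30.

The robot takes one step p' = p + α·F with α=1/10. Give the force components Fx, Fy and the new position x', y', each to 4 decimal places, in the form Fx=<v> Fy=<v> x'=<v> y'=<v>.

F_att = 1·(g−p) = 1·(15,5) = (15.0000,5.0000)
o1: d²=17 ≤ ρ²=41; F_rep = 30·(4,-1)/17² = (0.4152,-0.1038)
F = F_att + ΣF_rep = (15.4152,4.8962)
p' = p + 1/10·F = (-1.4585,-8.5104)

Fx=15.4152 Fy=4.8962 x'=-1.4585 y'=-8.5104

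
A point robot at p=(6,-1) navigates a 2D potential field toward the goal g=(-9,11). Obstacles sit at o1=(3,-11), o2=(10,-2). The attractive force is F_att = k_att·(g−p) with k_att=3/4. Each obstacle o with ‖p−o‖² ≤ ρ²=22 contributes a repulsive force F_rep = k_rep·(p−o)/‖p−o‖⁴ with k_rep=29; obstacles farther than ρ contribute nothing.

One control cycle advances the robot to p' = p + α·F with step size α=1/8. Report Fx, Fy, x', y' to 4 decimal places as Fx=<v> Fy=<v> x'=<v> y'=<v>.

Fx=-11.6514 Fy=9.1003 x'=4.5436 y'=0.1375

F_att = 3/4·(g−p) = 3/4·(-15,12) = (-11.2500,9.0000)
o1: d²=109 > ρ²=22 → inactive
o2: d²=17 ≤ ρ²=22; F_rep = 29·(-4,1)/17² = (-0.4014,0.1003)
F = F_att + ΣF_rep = (-11.6514,9.1003)
p' = p + 1/8·F = (4.5436,0.1375)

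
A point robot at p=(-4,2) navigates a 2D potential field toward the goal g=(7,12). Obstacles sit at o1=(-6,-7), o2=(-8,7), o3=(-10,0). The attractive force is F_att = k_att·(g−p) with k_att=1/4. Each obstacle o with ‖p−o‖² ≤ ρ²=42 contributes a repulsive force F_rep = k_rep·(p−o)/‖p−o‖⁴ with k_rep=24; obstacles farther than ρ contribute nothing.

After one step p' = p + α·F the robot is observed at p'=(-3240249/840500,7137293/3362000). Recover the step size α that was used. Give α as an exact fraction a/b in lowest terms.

F_att = 1/4·(g−p) = 1/4·(11,10) = (2.7500,2.5000)
o1: d²=85 > ρ²=42 → inactive
o2: d²=41 ≤ ρ²=42; F_rep = 24·(4,-5)/41² = (0.0571,-0.0714)
o3: d²=40 ≤ ρ²=42; F_rep = 24·(6,2)/40² = (0.0900,0.0300)
F = F_att + ΣF_rep = (2.8971,2.4586)
Δp = p'−p = (0.1449,0.1229); α = Δx/Fx = (121751/840500) / (121751/42025) = 1/20
check: Δy/Fy = (413293/3362000) / (413293/168100) = 1/20 ✓

α = 1/20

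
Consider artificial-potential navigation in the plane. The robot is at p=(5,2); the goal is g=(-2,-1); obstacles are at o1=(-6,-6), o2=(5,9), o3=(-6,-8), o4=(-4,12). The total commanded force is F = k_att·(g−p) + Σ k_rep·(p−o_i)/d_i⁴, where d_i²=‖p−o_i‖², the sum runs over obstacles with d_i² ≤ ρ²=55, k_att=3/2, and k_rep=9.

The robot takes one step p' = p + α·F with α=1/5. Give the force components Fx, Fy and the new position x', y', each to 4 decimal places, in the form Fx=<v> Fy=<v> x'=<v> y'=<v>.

Fx=-10.5000 Fy=-4.5262 x'=2.9000 y'=1.0948

F_att = 3/2·(g−p) = 3/2·(-7,-3) = (-10.5000,-4.5000)
o1: d²=185 > ρ²=55 → inactive
o2: d²=49 ≤ ρ²=55; F_rep = 9·(0,-7)/49² = (0.0000,-0.0262)
o3: d²=221 > ρ²=55 → inactive
o4: d²=181 > ρ²=55 → inactive
F = F_att + ΣF_rep = (-10.5000,-4.5262)
p' = p + 1/5·F = (2.9000,1.0948)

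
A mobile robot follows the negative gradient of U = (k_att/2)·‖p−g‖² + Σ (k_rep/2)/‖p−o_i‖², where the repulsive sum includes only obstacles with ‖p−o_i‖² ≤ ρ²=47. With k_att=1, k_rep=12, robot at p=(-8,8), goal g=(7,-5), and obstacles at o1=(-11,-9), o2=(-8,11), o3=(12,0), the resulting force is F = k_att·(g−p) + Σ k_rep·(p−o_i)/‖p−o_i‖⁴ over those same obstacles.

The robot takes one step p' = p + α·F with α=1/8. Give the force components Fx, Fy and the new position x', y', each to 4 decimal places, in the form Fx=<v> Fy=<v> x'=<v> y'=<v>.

F_att = 1·(g−p) = 1·(15,-13) = (15.0000,-13.0000)
o1: d²=298 > ρ²=47 → inactive
o2: d²=9 ≤ ρ²=47; F_rep = 12·(0,-3)/9² = (0.0000,-0.4444)
o3: d²=464 > ρ²=47 → inactive
F = F_att + ΣF_rep = (15.0000,-13.4444)
p' = p + 1/8·F = (-6.1250,6.3194)

Fx=15.0000 Fy=-13.4444 x'=-6.1250 y'=6.3194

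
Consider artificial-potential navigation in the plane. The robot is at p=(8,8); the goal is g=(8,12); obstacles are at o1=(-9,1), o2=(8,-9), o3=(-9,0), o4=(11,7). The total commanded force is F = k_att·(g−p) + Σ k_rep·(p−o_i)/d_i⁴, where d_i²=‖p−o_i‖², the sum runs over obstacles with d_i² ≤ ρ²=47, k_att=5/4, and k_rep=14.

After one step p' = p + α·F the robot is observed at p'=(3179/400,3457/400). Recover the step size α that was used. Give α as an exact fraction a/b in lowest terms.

F_att = 5/4·(g−p) = 5/4·(0,4) = (0.0000,5.0000)
o1: d²=338 > ρ²=47 → inactive
o2: d²=289 > ρ²=47 → inactive
o3: d²=353 > ρ²=47 → inactive
o4: d²=10 ≤ ρ²=47; F_rep = 14·(-3,1)/10² = (-0.4200,0.1400)
F = F_att + ΣF_rep = (-0.4200,5.1400)
Δp = p'−p = (-0.0525,0.6425); α = Δx/Fx = (-21/400) / (-21/50) = 1/8
check: Δy/Fy = (257/400) / (257/50) = 1/8 ✓

α = 1/8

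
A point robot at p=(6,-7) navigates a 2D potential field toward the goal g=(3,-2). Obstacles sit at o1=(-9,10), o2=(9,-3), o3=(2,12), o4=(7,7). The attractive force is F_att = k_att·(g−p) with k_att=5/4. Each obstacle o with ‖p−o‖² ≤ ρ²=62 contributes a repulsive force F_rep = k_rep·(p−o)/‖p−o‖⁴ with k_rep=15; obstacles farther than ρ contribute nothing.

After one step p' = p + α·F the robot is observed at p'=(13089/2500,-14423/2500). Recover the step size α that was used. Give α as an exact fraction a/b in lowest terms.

F_att = 5/4·(g−p) = 5/4·(-3,5) = (-3.7500,6.2500)
o1: d²=514 > ρ²=62 → inactive
o2: d²=25 ≤ ρ²=62; F_rep = 15·(-3,-4)/25² = (-0.0720,-0.0960)
o3: d²=377 > ρ²=62 → inactive
o4: d²=197 > ρ²=62 → inactive
F = F_att + ΣF_rep = (-3.8220,6.1540)
Δp = p'−p = (-0.7644,1.2308); α = Δx/Fx = (-1911/2500) / (-1911/500) = 1/5
check: Δy/Fy = (3077/2500) / (3077/500) = 1/5 ✓

α = 1/5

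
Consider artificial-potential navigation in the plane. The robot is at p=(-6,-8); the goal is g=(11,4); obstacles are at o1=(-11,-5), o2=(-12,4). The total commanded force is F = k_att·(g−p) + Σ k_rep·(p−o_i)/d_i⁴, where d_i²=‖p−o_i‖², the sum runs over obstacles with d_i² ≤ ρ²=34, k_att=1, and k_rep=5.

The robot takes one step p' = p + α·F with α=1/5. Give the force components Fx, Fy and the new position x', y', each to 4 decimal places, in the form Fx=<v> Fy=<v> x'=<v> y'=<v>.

F_att = 1·(g−p) = 1·(17,12) = (17.0000,12.0000)
o1: d²=34 ≤ ρ²=34; F_rep = 5·(5,-3)/34² = (0.0216,-0.0130)
o2: d²=180 > ρ²=34 → inactive
F = F_att + ΣF_rep = (17.0216,11.9870)
p' = p + 1/5·F = (-2.5957,-5.6026)

Fx=17.0216 Fy=11.9870 x'=-2.5957 y'=-5.6026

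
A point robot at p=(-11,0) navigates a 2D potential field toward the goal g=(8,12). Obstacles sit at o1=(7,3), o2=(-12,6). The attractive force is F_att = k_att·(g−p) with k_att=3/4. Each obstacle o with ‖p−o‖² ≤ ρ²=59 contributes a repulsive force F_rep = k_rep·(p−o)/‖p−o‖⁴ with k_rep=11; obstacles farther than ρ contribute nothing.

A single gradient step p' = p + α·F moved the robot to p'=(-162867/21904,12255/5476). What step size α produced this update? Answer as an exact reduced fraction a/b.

α = 1/4

F_att = 3/4·(g−p) = 3/4·(19,12) = (14.2500,9.0000)
o1: d²=333 > ρ²=59 → inactive
o2: d²=37 ≤ ρ²=59; F_rep = 11·(1,-6)/37² = (0.0080,-0.0482)
F = F_att + ΣF_rep = (14.2580,8.9518)
Δp = p'−p = (3.5645,2.2379); α = Δx/Fx = (78077/21904) / (78077/5476) = 1/4
check: Δy/Fy = (12255/5476) / (12255/1369) = 1/4 ✓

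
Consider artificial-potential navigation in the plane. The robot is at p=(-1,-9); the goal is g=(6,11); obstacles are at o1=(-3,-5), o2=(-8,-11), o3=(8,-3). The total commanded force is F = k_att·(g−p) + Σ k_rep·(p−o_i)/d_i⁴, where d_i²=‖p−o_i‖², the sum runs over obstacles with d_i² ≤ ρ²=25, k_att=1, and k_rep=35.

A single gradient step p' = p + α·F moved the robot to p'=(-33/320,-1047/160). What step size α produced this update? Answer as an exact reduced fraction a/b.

F_att = 1·(g−p) = 1·(7,20) = (7.0000,20.0000)
o1: d²=20 ≤ ρ²=25; F_rep = 35·(2,-4)/20² = (0.1750,-0.3500)
o2: d²=53 > ρ²=25 → inactive
o3: d²=117 > ρ²=25 → inactive
F = F_att + ΣF_rep = (7.1750,19.6500)
Δp = p'−p = (0.8969,2.4562); α = Δx/Fx = (287/320) / (287/40) = 1/8
check: Δy/Fy = (393/160) / (393/20) = 1/8 ✓

α = 1/8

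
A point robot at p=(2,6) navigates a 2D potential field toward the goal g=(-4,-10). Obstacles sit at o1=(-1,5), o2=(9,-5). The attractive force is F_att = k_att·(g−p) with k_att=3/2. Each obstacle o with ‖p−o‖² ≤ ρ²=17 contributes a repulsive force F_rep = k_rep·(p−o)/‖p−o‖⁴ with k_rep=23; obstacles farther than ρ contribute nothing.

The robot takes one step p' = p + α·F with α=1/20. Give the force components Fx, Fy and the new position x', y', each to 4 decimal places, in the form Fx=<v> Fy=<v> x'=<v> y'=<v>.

F_att = 3/2·(g−p) = 3/2·(-6,-16) = (-9.0000,-24.0000)
o1: d²=10 ≤ ρ²=17; F_rep = 23·(3,1)/10² = (0.6900,0.2300)
o2: d²=170 > ρ²=17 → inactive
F = F_att + ΣF_rep = (-8.3100,-23.7700)
p' = p + 1/20·F = (1.5845,4.8115)

Fx=-8.3100 Fy=-23.7700 x'=1.5845 y'=4.8115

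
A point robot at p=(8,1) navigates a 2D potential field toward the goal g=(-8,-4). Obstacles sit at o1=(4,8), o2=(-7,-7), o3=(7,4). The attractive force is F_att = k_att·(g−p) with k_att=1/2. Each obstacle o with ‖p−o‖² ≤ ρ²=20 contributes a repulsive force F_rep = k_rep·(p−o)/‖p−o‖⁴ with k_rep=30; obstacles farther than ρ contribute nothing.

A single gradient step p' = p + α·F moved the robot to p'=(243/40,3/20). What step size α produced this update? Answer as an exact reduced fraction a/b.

F_att = 1/2·(g−p) = 1/2·(-16,-5) = (-8.0000,-2.5000)
o1: d²=65 > ρ²=20 → inactive
o2: d²=289 > ρ²=20 → inactive
o3: d²=10 ≤ ρ²=20; F_rep = 30·(1,-3)/10² = (0.3000,-0.9000)
F = F_att + ΣF_rep = (-7.7000,-3.4000)
Δp = p'−p = (-1.9250,-0.8500); α = Δx/Fx = (-77/40) / (-77/10) = 1/4
check: Δy/Fy = (-17/20) / (-17/5) = 1/4 ✓

α = 1/4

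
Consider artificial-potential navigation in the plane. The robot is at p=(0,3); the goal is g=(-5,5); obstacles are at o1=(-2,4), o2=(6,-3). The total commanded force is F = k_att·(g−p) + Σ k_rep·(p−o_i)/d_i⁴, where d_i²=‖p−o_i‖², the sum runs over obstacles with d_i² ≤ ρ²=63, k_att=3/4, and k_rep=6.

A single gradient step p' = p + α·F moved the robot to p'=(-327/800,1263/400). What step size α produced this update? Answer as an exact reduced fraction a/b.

F_att = 3/4·(g−p) = 3/4·(-5,2) = (-3.7500,1.5000)
o1: d²=5 ≤ ρ²=63; F_rep = 6·(2,-1)/5² = (0.4800,-0.2400)
o2: d²=72 > ρ²=63 → inactive
F = F_att + ΣF_rep = (-3.2700,1.2600)
Δp = p'−p = (-0.4088,0.1575); α = Δx/Fx = (-327/800) / (-327/100) = 1/8
check: Δy/Fy = (63/400) / (63/50) = 1/8 ✓

α = 1/8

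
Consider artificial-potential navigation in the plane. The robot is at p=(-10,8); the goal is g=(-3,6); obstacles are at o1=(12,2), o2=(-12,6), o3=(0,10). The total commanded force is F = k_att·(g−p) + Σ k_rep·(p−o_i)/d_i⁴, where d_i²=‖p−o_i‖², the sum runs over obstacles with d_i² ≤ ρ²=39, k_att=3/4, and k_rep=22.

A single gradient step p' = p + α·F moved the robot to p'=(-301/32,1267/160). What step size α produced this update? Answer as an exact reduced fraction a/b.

α = 1/10

F_att = 3/4·(g−p) = 3/4·(7,-2) = (5.2500,-1.5000)
o1: d²=520 > ρ²=39 → inactive
o2: d²=8 ≤ ρ²=39; F_rep = 22·(2,2)/8² = (0.6875,0.6875)
o3: d²=104 > ρ²=39 → inactive
F = F_att + ΣF_rep = (5.9375,-0.8125)
Δp = p'−p = (0.5938,-0.0813); α = Δx/Fx = (19/32) / (95/16) = 1/10
check: Δy/Fy = (-13/160) / (-13/16) = 1/10 ✓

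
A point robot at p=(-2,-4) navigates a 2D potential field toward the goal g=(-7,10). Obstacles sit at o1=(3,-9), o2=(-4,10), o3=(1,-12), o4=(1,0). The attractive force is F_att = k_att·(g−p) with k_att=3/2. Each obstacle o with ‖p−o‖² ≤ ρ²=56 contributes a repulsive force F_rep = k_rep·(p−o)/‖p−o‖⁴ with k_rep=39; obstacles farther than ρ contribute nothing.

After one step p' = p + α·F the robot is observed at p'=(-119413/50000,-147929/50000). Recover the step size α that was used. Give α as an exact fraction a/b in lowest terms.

α = 1/20

F_att = 3/2·(g−p) = 3/2·(-5,14) = (-7.5000,21.0000)
o1: d²=50 ≤ ρ²=56; F_rep = 39·(-5,5)/50² = (-0.0780,0.0780)
o2: d²=200 > ρ²=56 → inactive
o3: d²=73 > ρ²=56 → inactive
o4: d²=25 ≤ ρ²=56; F_rep = 39·(-3,-4)/25² = (-0.1872,-0.2496)
F = F_att + ΣF_rep = (-7.7652,20.8284)
Δp = p'−p = (-0.3883,1.0414); α = Δx/Fx = (-19413/50000) / (-19413/2500) = 1/20
check: Δy/Fy = (52071/50000) / (52071/2500) = 1/20 ✓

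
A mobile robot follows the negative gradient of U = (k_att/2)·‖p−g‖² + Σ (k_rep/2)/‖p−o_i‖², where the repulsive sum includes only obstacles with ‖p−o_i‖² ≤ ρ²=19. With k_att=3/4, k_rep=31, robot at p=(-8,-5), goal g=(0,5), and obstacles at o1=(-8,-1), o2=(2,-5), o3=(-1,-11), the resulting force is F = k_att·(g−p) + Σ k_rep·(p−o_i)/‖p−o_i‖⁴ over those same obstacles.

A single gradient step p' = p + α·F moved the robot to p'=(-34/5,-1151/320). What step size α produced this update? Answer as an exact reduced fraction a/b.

α = 1/5

F_att = 3/4·(g−p) = 3/4·(8,10) = (6.0000,7.5000)
o1: d²=16 ≤ ρ²=19; F_rep = 31·(0,-4)/16² = (0.0000,-0.4844)
o2: d²=100 > ρ²=19 → inactive
o3: d²=85 > ρ²=19 → inactive
F = F_att + ΣF_rep = (6.0000,7.0156)
Δp = p'−p = (1.2000,1.4031); α = Δx/Fx = (6/5) / (6) = 1/5
check: Δy/Fy = (449/320) / (449/64) = 1/5 ✓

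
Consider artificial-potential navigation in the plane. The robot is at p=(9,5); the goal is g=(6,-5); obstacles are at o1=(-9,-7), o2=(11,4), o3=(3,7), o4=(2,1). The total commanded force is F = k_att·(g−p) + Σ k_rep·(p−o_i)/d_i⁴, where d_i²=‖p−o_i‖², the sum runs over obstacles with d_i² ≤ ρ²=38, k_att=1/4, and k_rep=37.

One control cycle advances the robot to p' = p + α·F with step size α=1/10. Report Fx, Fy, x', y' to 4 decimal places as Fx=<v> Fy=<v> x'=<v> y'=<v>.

Fx=-3.7100 Fy=-1.0200 x'=8.6290 y'=4.8980

F_att = 1/4·(g−p) = 1/4·(-3,-10) = (-0.7500,-2.5000)
o1: d²=468 > ρ²=38 → inactive
o2: d²=5 ≤ ρ²=38; F_rep = 37·(-2,1)/5² = (-2.9600,1.4800)
o3: d²=40 > ρ²=38 → inactive
o4: d²=65 > ρ²=38 → inactive
F = F_att + ΣF_rep = (-3.7100,-1.0200)
p' = p + 1/10·F = (8.6290,4.8980)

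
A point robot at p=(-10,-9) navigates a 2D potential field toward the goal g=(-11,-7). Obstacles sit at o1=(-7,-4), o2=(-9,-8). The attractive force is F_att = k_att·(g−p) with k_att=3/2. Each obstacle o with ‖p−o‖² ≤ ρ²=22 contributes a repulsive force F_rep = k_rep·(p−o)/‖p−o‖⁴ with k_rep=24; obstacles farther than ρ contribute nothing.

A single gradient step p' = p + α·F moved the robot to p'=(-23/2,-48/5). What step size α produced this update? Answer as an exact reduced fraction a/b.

α = 1/5

F_att = 3/2·(g−p) = 3/2·(-1,2) = (-1.5000,3.0000)
o1: d²=34 > ρ²=22 → inactive
o2: d²=2 ≤ ρ²=22; F_rep = 24·(-1,-1)/2² = (-6.0000,-6.0000)
F = F_att + ΣF_rep = (-7.5000,-3.0000)
Δp = p'−p = (-1.5000,-0.6000); α = Δx/Fx = (-3/2) / (-15/2) = 1/5
check: Δy/Fy = (-3/5) / (-3) = 1/5 ✓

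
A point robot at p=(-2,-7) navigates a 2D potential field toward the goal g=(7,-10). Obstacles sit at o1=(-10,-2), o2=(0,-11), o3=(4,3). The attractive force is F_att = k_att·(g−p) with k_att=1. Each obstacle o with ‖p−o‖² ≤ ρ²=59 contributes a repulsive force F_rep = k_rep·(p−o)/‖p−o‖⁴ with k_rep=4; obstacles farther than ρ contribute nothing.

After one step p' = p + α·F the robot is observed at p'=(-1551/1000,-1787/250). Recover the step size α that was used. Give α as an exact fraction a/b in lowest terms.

α = 1/20

F_att = 1·(g−p) = 1·(9,-3) = (9.0000,-3.0000)
o1: d²=89 > ρ²=59 → inactive
o2: d²=20 ≤ ρ²=59; F_rep = 4·(-2,4)/20² = (-0.0200,0.0400)
o3: d²=136 > ρ²=59 → inactive
F = F_att + ΣF_rep = (8.9800,-2.9600)
Δp = p'−p = (0.4490,-0.1480); α = Δx/Fx = (449/1000) / (449/50) = 1/20
check: Δy/Fy = (-37/250) / (-74/25) = 1/20 ✓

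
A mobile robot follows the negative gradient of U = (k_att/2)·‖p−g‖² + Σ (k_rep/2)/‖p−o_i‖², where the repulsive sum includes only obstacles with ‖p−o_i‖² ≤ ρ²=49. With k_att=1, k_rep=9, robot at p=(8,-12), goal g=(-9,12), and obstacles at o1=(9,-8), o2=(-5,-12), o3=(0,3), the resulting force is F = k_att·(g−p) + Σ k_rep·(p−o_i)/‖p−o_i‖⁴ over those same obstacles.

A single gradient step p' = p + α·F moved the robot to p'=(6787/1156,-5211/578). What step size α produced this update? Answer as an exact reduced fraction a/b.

F_att = 1·(g−p) = 1·(-17,24) = (-17.0000,24.0000)
o1: d²=17 ≤ ρ²=49; F_rep = 9·(-1,-4)/17² = (-0.0311,-0.1246)
o2: d²=169 > ρ²=49 → inactive
o3: d²=289 > ρ²=49 → inactive
F = F_att + ΣF_rep = (-17.0311,23.8754)
Δp = p'−p = (-2.1289,2.9844); α = Δx/Fx = (-2461/1156) / (-4922/289) = 1/8
check: Δy/Fy = (1725/578) / (6900/289) = 1/8 ✓

α = 1/8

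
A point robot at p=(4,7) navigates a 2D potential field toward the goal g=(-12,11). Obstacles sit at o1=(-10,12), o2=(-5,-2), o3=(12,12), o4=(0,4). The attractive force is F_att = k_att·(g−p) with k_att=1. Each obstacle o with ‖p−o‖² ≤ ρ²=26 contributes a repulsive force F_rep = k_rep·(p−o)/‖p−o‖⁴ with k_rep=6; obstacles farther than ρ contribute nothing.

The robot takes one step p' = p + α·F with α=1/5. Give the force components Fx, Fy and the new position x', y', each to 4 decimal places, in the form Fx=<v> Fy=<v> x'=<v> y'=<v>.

F_att = 1·(g−p) = 1·(-16,4) = (-16.0000,4.0000)
o1: d²=221 > ρ²=26 → inactive
o2: d²=162 > ρ²=26 → inactive
o3: d²=89 > ρ²=26 → inactive
o4: d²=25 ≤ ρ²=26; F_rep = 6·(4,3)/25² = (0.0384,0.0288)
F = F_att + ΣF_rep = (-15.9616,4.0288)
p' = p + 1/5·F = (0.8077,7.8058)

Fx=-15.9616 Fy=4.0288 x'=0.8077 y'=7.8058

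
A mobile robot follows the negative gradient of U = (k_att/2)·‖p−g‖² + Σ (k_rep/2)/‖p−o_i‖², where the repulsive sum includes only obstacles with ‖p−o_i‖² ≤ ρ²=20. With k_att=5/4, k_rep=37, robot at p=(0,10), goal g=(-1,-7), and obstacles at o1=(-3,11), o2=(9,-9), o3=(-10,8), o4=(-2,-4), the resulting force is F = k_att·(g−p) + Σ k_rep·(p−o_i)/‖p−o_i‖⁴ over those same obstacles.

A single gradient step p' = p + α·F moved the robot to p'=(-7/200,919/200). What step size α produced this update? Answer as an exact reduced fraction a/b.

α = 1/4

F_att = 5/4·(g−p) = 5/4·(-1,-17) = (-1.2500,-21.2500)
o1: d²=10 ≤ ρ²=20; F_rep = 37·(3,-1)/10² = (1.1100,-0.3700)
o2: d²=442 > ρ²=20 → inactive
o3: d²=104 > ρ²=20 → inactive
o4: d²=200 > ρ²=20 → inactive
F = F_att + ΣF_rep = (-0.1400,-21.6200)
Δp = p'−p = (-0.0350,-5.4050); α = Δx/Fx = (-7/200) / (-7/50) = 1/4
check: Δy/Fy = (-1081/200) / (-1081/50) = 1/4 ✓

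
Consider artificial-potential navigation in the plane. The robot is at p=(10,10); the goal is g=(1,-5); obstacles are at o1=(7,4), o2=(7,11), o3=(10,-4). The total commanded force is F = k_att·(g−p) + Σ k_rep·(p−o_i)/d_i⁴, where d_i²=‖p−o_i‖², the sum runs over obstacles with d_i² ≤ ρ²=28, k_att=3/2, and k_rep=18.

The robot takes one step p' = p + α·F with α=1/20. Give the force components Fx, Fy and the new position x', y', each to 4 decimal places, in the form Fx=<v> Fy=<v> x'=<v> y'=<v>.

Fx=-12.9600 Fy=-22.6800 x'=9.3520 y'=8.8660

F_att = 3/2·(g−p) = 3/2·(-9,-15) = (-13.5000,-22.5000)
o1: d²=45 > ρ²=28 → inactive
o2: d²=10 ≤ ρ²=28; F_rep = 18·(3,-1)/10² = (0.5400,-0.1800)
o3: d²=196 > ρ²=28 → inactive
F = F_att + ΣF_rep = (-12.9600,-22.6800)
p' = p + 1/20·F = (9.3520,8.8660)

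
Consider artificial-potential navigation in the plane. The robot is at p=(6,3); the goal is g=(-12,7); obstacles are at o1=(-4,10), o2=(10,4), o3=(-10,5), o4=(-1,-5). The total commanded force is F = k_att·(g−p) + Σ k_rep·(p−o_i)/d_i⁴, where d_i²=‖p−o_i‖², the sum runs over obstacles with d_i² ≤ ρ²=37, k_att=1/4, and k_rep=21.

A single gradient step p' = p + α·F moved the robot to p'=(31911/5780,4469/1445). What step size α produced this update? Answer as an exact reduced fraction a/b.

α = 1/10

F_att = 1/4·(g−p) = 1/4·(-18,4) = (-4.5000,1.0000)
o1: d²=149 > ρ²=37 → inactive
o2: d²=17 ≤ ρ²=37; F_rep = 21·(-4,-1)/17² = (-0.2907,-0.0727)
o3: d²=260 > ρ²=37 → inactive
o4: d²=113 > ρ²=37 → inactive
F = F_att + ΣF_rep = (-4.7907,0.9273)
Δp = p'−p = (-0.4791,0.0927); α = Δx/Fx = (-2769/5780) / (-2769/578) = 1/10
check: Δy/Fy = (134/1445) / (268/289) = 1/10 ✓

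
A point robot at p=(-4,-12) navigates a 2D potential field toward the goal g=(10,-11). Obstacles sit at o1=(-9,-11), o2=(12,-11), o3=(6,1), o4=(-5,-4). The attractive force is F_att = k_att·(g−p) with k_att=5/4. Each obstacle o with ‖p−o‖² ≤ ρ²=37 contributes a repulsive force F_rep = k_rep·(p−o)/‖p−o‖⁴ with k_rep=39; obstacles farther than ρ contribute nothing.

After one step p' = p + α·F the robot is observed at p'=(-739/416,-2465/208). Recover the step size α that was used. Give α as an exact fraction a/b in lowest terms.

F_att = 5/4·(g−p) = 5/4·(14,1) = (17.5000,1.2500)
o1: d²=26 ≤ ρ²=37; F_rep = 39·(5,-1)/26² = (0.2885,-0.0577)
o2: d²=257 > ρ²=37 → inactive
o3: d²=269 > ρ²=37 → inactive
o4: d²=65 > ρ²=37 → inactive
F = F_att + ΣF_rep = (17.7885,1.1923)
Δp = p'−p = (2.2236,0.1490); α = Δx/Fx = (925/416) / (925/52) = 1/8
check: Δy/Fy = (31/208) / (31/26) = 1/8 ✓

α = 1/8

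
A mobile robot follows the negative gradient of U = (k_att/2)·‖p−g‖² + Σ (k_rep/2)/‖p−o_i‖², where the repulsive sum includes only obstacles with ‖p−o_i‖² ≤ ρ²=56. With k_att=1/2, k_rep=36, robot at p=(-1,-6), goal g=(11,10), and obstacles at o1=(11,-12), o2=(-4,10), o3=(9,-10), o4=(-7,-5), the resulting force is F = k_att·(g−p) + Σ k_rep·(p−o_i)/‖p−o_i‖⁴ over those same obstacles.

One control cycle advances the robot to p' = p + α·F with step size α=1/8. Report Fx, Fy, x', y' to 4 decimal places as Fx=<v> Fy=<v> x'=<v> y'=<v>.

Fx=6.1578 Fy=7.9737 x'=-0.2303 y'=-5.0033

F_att = 1/2·(g−p) = 1/2·(12,16) = (6.0000,8.0000)
o1: d²=180 > ρ²=56 → inactive
o2: d²=265 > ρ²=56 → inactive
o3: d²=116 > ρ²=56 → inactive
o4: d²=37 ≤ ρ²=56; F_rep = 36·(6,-1)/37² = (0.1578,-0.0263)
F = F_att + ΣF_rep = (6.1578,7.9737)
p' = p + 1/8·F = (-0.2303,-5.0033)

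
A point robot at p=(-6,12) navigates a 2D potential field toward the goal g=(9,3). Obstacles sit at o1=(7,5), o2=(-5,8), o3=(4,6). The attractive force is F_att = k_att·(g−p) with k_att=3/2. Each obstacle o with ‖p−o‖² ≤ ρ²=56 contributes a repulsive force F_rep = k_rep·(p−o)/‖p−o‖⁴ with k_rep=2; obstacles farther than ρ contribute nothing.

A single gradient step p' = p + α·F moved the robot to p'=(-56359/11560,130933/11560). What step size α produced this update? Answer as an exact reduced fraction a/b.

F_att = 3/2·(g−p) = 3/2·(15,-9) = (22.5000,-13.5000)
o1: d²=218 > ρ²=56 → inactive
o2: d²=17 ≤ ρ²=56; F_rep = 2·(-1,4)/17² = (-0.0069,0.0277)
o3: d²=136 > ρ²=56 → inactive
F = F_att + ΣF_rep = (22.4931,-13.4723)
Δp = p'−p = (1.1247,-0.6736); α = Δx/Fx = (13001/11560) / (13001/578) = 1/20
check: Δy/Fy = (-7787/11560) / (-7787/578) = 1/20 ✓

α = 1/20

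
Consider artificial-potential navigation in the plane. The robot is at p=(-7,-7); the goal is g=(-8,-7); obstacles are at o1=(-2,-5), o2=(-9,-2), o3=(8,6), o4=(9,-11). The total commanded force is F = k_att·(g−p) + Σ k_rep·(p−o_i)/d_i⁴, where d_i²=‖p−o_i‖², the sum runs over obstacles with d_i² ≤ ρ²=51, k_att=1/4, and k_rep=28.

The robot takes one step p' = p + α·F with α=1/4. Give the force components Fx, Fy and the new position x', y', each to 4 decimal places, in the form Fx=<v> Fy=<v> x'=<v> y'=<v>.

Fx=-0.3499 Fy=-0.2331 x'=-7.0875 y'=-7.0583

F_att = 1/4·(g−p) = 1/4·(-1,0) = (-0.2500,0.0000)
o1: d²=29 ≤ ρ²=51; F_rep = 28·(-5,-2)/29² = (-0.1665,-0.0666)
o2: d²=29 ≤ ρ²=51; F_rep = 28·(2,-5)/29² = (0.0666,-0.1665)
o3: d²=394 > ρ²=51 → inactive
o4: d²=272 > ρ²=51 → inactive
F = F_att + ΣF_rep = (-0.3499,-0.2331)
p' = p + 1/4·F = (-7.0875,-7.0583)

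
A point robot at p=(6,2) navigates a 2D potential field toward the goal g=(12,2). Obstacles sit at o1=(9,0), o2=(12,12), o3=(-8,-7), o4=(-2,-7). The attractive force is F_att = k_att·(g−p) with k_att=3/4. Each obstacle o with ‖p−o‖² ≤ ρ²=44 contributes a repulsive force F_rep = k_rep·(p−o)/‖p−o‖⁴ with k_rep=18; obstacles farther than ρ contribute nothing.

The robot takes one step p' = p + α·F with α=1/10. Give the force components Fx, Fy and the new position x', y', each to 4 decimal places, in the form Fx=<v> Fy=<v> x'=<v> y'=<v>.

Fx=4.1805 Fy=0.2130 x'=6.4180 y'=2.0213

F_att = 3/4·(g−p) = 3/4·(6,0) = (4.5000,0.0000)
o1: d²=13 ≤ ρ²=44; F_rep = 18·(-3,2)/13² = (-0.3195,0.2130)
o2: d²=136 > ρ²=44 → inactive
o3: d²=277 > ρ²=44 → inactive
o4: d²=145 > ρ²=44 → inactive
F = F_att + ΣF_rep = (4.1805,0.2130)
p' = p + 1/10·F = (6.4180,2.0213)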